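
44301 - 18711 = 25590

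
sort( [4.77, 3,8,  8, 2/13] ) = [2/13,3,  4.77, 8, 8 ] 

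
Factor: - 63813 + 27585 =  - 2^2*3^1*3019^1 = -36228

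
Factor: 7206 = 2^1 *3^1*1201^1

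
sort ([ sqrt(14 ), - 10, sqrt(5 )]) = [ - 10,sqrt(5 ),sqrt(14) ]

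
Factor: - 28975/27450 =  - 2^( -1)*3^( - 2 )*19^1  =  - 19/18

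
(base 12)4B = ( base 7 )113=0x3b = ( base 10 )59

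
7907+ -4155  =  3752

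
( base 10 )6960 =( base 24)c20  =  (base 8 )15460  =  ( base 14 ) 2772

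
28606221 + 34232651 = 62838872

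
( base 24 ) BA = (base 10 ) 274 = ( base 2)100010010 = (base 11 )22a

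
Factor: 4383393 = 3^1*7^2*29819^1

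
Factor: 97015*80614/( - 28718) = - 5^1 * 17^1 * 83^(-1 )* 173^( - 1) *2371^1*19403^1= -  3910383605/14359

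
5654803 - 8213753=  - 2558950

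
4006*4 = 16024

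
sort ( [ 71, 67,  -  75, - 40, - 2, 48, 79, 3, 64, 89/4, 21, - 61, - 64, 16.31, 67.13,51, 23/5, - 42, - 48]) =[  -  75, - 64, - 61, - 48 , - 42,- 40,-2, 3, 23/5, 16.31,21, 89/4, 48, 51, 64, 67, 67.13 , 71,79]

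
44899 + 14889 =59788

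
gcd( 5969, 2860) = 1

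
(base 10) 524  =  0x20C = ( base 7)1346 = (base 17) 1de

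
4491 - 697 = 3794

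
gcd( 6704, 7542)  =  838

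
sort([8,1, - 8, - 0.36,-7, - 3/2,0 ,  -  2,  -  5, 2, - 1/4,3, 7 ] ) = [ - 8, - 7,  -  5, - 2, - 3/2,  -  0.36, - 1/4,0, 1, 2,3, 7,8 ] 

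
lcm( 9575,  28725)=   28725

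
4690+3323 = 8013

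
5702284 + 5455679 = 11157963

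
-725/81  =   - 725/81 = - 8.95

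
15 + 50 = 65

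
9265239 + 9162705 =18427944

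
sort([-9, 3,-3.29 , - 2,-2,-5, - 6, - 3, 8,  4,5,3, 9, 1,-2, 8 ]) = [  -  9 ,-6,-5, - 3.29, - 3, - 2, - 2, - 2,  1, 3, 3,  4 , 5, 8, 8, 9 ] 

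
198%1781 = 198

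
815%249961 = 815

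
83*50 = 4150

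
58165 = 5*11633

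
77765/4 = 77765/4 = 19441.25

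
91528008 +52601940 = 144129948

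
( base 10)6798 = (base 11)5120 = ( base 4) 1222032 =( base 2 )1101010001110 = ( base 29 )82C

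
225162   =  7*32166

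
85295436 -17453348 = 67842088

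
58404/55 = 58404/55=1061.89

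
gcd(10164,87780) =924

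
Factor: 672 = 2^5*3^1*7^1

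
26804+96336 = 123140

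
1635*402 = 657270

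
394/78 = 197/39 = 5.05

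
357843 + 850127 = 1207970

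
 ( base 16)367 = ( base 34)pl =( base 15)3d1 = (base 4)31213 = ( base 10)871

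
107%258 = 107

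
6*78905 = 473430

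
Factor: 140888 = 2^3 * 11^1*1601^1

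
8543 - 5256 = 3287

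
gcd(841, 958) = 1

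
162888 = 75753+87135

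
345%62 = 35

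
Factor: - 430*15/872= - 2^( - 2 )*3^1*5^2*43^1*109^( - 1) = - 3225/436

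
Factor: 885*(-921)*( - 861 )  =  701788185=3^3 * 5^1*7^1 * 41^1* 59^1*307^1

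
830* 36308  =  30135640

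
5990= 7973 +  - 1983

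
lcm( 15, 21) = 105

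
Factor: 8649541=19^1*23^1*19793^1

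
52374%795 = 699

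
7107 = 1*7107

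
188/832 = 47/208 = 0.23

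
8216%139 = 15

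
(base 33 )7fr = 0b1111111010001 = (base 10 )8145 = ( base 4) 1333101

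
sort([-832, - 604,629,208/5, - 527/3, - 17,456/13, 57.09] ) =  [ - 832,-604, - 527/3, - 17, 456/13,208/5 , 57.09, 629 ] 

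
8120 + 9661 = 17781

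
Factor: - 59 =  - 59^1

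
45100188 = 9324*4837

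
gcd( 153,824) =1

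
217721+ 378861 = 596582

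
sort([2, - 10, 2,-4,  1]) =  [ - 10 , - 4, 1 , 2 , 2] 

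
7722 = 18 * 429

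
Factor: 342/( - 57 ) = - 2^1 * 3^1 = - 6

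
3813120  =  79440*48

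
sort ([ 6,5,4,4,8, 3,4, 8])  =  [ 3,4,4,4, 5,6,8,8]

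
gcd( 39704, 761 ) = 1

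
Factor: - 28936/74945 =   -  2^3 * 5^( - 1)*13^(-1)*1153^ (-1)*3617^1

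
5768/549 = 5768/549  =  10.51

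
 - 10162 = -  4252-5910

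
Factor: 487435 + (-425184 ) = 62251 = 7^1*8893^1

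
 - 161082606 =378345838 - 539428444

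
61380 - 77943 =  - 16563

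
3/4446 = 1/1482 = 0.00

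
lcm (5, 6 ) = 30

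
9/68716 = 9/68716= 0.00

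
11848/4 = 2962 = 2962.00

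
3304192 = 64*51628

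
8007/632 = 8007/632 =12.67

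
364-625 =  - 261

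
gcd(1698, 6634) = 2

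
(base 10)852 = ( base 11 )705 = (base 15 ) 3BC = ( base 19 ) 26G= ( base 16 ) 354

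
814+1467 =2281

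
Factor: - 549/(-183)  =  3^1 = 3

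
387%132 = 123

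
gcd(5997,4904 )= 1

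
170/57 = 2 + 56/57 = 2.98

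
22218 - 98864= - 76646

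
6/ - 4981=-1 + 4975/4981=- 0.00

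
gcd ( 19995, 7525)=215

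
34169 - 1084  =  33085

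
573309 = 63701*9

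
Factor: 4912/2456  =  2 = 2^1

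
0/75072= 0 = 0.00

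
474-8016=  - 7542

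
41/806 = 41/806 = 0.05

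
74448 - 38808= 35640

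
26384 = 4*6596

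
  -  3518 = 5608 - 9126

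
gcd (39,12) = 3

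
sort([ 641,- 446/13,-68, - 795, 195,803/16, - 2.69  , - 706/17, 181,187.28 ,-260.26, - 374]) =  [ - 795,  -  374, - 260.26, - 68,  -  706/17,-446/13, - 2.69,803/16,181, 187.28, 195, 641 ]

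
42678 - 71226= - 28548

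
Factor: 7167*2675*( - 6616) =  - 2^3* 3^1*5^2*107^1*827^1*2389^1 = - 126840132600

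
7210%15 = 10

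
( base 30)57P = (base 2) 1001001111111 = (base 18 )EB1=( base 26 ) 703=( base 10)4735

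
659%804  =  659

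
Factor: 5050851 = 3^1 * 13^1*129509^1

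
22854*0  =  0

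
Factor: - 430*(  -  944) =2^5*5^1 * 43^1 * 59^1 = 405920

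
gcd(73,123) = 1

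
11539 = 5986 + 5553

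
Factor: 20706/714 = 29 = 29^1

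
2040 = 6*340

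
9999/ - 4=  - 9999/4 = - 2499.75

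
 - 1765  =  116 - 1881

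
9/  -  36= - 1  +  3/4 = - 0.25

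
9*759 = 6831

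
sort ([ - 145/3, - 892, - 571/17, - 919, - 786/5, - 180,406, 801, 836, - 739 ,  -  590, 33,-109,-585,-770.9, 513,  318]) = [ - 919, - 892, - 770.9,-739, - 590, - 585, - 180, - 786/5, - 109,-145/3, - 571/17, 33,318, 406,  513,801, 836 ]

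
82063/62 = 82063/62 = 1323.60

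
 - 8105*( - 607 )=4919735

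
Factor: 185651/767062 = 2^( - 1)*421^( - 1 )*911^( - 1) * 185651^1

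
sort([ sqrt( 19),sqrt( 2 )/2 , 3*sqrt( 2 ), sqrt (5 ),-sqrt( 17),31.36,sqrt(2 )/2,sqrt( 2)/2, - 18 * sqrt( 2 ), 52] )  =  [- 18*sqrt( 2 ),  -  sqrt( 17), sqrt ( 2 ) /2,sqrt( 2)/2,sqrt( 2 ) /2, sqrt( 5 ),  3 * sqrt( 2 ),sqrt( 19 ) , 31.36, 52] 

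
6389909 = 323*19783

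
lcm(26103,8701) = 26103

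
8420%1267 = 818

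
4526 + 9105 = 13631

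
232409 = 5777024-5544615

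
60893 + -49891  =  11002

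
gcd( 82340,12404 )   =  4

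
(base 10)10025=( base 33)96Q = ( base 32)9P9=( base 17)20BC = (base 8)23451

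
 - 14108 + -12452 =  - 26560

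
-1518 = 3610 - 5128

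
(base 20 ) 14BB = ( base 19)1848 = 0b10011001100111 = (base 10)9831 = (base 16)2667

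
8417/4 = 2104 + 1/4 = 2104.25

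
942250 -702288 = 239962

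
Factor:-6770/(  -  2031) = 10/3= 2^1*3^( - 1 ) * 5^1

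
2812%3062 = 2812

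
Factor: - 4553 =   -  29^1 * 157^1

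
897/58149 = 23/1491 = 0.02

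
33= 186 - 153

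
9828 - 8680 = 1148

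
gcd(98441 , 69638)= 1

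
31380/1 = 31380 = 31380.00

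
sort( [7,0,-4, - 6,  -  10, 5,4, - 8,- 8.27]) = [ - 10, - 8.27, - 8, - 6 , - 4 , 0,4, 5,  7]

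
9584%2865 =989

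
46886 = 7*6698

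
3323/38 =3323/38 = 87.45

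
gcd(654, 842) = 2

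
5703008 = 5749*992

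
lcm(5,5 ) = 5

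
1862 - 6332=  -  4470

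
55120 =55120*1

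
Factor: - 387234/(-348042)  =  3^2*19^( - 1 )*43^( - 1)*101^1 = 909/817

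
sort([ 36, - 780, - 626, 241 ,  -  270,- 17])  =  [ - 780, - 626, - 270,-17 , 36,  241] 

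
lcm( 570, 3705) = 7410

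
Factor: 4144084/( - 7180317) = -2^2*3^( - 2 )*7^1*47^2*67^1*797813^(-1)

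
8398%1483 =983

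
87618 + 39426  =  127044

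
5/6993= 5/6993 = 0.00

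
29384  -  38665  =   - 9281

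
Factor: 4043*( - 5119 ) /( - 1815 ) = 3^( - 1 )*5^( - 1 )*11^( - 2)*13^1*311^1 * 5119^1 = 20696117/1815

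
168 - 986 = - 818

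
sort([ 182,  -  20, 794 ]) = [-20,182, 794]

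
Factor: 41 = 41^1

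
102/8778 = 17/1463 = 0.01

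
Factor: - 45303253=-47^1*963899^1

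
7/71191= 7/71191=0.00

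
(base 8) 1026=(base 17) 1E7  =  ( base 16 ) 216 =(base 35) f9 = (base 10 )534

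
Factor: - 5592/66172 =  - 6/71 = - 2^1*3^1*71^( - 1)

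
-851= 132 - 983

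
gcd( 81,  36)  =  9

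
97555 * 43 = 4194865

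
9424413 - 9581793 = -157380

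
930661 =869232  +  61429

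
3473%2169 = 1304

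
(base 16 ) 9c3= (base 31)2ij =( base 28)357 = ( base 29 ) 2s5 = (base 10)2499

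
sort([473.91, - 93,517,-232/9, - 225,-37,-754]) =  [- 754, - 225, - 93, - 37, - 232/9,473.91 , 517] 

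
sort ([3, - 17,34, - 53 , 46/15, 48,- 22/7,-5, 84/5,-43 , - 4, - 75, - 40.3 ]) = [ - 75,-53, - 43, -40.3, - 17, - 5,- 4, - 22/7, 3, 46/15,84/5,34, 48 ] 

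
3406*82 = 279292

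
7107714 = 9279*766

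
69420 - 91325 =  - 21905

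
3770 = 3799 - 29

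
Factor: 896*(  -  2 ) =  - 1792 = - 2^8 * 7^1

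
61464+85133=146597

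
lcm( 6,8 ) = 24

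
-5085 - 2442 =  -7527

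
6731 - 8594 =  - 1863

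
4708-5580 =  - 872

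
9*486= 4374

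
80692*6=484152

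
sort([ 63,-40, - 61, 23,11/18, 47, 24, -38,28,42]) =[ - 61 , - 40, - 38, 11/18, 23, 24,28,42,  47,  63]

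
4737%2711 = 2026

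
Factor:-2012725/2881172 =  - 2^( - 2) * 5^2 * 7^ ( - 1) * 11^1*13^1*43^( - 1 )*563^1*2393^( - 1)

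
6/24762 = 1/4127 = 0.00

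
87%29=0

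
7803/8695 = 7803/8695 = 0.90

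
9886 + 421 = 10307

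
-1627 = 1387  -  3014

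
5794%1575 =1069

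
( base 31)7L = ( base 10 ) 238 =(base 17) E0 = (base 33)77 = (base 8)356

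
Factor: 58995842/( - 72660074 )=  - 17^( - 1)*199^( - 1)*10739^( - 1 )*29497921^1 = - 29497921/36330037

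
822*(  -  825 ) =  - 678150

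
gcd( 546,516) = 6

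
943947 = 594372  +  349575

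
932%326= 280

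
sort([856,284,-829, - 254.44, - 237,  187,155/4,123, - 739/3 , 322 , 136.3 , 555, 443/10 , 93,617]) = [ - 829, - 254.44 , - 739/3, - 237,155/4, 443/10,  93,123 , 136.3 , 187, 284, 322,555,617 , 856]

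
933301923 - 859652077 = 73649846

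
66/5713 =66/5713 = 0.01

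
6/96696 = 1/16116 =0.00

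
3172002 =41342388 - 38170386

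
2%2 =0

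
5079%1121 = 595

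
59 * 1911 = 112749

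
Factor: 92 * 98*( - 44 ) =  - 396704= -2^5*7^2*11^1*23^1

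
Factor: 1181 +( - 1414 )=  - 233^1= -233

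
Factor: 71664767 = 251^1*285517^1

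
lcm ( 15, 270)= 270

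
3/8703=1/2901 = 0.00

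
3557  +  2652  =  6209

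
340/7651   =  340/7651= 0.04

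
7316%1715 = 456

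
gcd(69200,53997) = 1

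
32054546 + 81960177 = 114014723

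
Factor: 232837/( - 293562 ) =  - 671/846 = -2^( - 1)*3^( - 2) *11^1 * 47^(  -  1)*61^1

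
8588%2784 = 236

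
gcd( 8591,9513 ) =1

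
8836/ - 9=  - 982 + 2/9 = -981.78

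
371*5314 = 1971494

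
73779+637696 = 711475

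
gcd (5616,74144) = 16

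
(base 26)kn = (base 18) 1c3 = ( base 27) k3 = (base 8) 1037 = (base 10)543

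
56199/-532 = -56199/532 = - 105.64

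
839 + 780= 1619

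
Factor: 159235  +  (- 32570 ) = 126665 = 5^1*7^2*11^1*47^1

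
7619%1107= 977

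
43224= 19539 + 23685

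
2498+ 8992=11490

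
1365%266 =35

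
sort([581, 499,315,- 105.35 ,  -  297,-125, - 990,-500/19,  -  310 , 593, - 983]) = [- 990, - 983, - 310, - 297, - 125, - 105.35,-500/19, 315,499,581 , 593]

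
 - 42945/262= - 164 + 23/262=- 163.91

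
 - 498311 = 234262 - 732573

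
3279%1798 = 1481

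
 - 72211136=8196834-80407970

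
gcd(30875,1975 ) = 25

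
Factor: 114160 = 2^4*5^1*1427^1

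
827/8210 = 827/8210 = 0.10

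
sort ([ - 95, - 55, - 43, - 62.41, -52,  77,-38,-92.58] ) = [ - 95,  -  92.58 ,-62.41, - 55 ,  -  52, - 43, - 38, 77]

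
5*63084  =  315420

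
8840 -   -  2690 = 11530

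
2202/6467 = 2202/6467 = 0.34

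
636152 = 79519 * 8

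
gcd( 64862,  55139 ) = 7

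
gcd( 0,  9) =9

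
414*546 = 226044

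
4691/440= 10 + 291/440 = 10.66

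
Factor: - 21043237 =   -  21043237^1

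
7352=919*8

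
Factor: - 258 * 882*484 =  - 2^4 * 3^3 * 7^2 * 11^2*43^1 = - 110137104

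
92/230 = 2/5 = 0.40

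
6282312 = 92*68286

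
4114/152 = 2057/76 = 27.07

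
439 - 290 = 149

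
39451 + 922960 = 962411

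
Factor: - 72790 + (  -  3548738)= - 2^3*3^2* 179^1* 281^1 = -  3621528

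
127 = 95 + 32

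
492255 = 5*98451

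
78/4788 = 13/798 = 0.02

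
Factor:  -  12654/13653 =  - 2^1*19^1 * 41^( -1)= - 38/41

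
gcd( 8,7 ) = 1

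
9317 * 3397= 31649849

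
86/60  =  43/30=1.43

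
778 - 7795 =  - 7017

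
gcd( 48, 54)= 6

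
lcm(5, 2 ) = 10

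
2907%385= 212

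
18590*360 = 6692400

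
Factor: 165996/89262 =2^1*3^ ( - 1)*19^ ( - 1)*53^1= 106/57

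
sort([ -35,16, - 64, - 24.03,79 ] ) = [  -  64, - 35, - 24.03,16,79 ]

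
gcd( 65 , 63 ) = 1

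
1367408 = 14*97672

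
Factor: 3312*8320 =2^11*3^2*5^1*13^1*23^1  =  27555840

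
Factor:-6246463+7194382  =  3^1*7^1* 45139^1= 947919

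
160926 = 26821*6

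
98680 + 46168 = 144848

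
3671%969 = 764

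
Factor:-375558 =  - 2^1*3^1 * 53^1*1181^1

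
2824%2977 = 2824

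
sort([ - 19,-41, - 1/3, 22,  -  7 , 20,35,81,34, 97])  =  [-41, - 19, - 7, - 1/3,20 , 22,  34,35, 81,  97] 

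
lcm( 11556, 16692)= 150228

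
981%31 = 20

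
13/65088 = 13/65088 = 0.00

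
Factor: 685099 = 685099^1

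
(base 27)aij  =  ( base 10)7795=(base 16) 1e73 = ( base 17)19g9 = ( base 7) 31504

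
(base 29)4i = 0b10000110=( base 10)134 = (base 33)42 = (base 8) 206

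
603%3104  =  603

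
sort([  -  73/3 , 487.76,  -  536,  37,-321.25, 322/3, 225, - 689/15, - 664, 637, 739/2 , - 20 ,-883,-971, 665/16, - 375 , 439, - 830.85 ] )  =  [ - 971, - 883, - 830.85, - 664  , - 536, - 375, - 321.25,  -  689/15, - 73/3, - 20,37,  665/16,322/3, 225,739/2, 439, 487.76,637 ] 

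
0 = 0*197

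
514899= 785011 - 270112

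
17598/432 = 2933/72 =40.74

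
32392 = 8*4049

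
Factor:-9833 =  - 9833^1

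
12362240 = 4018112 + 8344128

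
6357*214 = 1360398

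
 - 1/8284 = -1/8284=-0.00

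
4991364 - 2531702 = 2459662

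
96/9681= 32/3227 = 0.01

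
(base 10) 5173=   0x1435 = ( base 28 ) 6GL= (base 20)cid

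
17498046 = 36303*482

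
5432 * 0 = 0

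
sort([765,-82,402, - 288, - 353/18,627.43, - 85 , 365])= [ - 288, - 85,  -  82 , - 353/18,365,402,627.43,765]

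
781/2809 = 781/2809= 0.28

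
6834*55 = 375870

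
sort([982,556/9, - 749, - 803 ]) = [ - 803, - 749, 556/9,982 ] 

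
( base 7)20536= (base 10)5074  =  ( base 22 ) AAE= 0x13d2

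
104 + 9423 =9527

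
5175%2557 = 61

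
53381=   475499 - 422118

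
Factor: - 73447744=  - 2^6 * 1147621^1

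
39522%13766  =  11990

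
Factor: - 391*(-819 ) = 320229  =  3^2*7^1*13^1*17^1*23^1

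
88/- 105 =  - 88/105 =-  0.84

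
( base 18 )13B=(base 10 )389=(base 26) ep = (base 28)dp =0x185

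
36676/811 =45+ 181/811 = 45.22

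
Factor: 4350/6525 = 2/3= 2^1*3^( - 1)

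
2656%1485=1171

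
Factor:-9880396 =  - 2^2*2470099^1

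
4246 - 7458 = - 3212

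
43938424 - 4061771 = 39876653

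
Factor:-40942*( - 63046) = 2^2*11^1*29^1 * 1087^1*1861^1 = 2581229332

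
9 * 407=3663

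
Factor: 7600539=3^1*41^1*61^1*1013^1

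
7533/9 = 837  =  837.00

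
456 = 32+424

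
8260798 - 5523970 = 2736828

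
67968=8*8496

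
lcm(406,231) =13398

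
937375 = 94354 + 843021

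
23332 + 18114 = 41446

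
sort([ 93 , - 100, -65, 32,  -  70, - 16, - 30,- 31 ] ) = [ - 100, - 70,  -  65, - 31  , - 30, - 16,32, 93]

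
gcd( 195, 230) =5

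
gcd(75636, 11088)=396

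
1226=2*613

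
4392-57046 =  - 52654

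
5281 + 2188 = 7469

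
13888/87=159 + 55/87 = 159.63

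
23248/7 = 3321+1/7 = 3321.14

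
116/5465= 116/5465 = 0.02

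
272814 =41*6654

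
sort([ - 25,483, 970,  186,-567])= [ - 567, - 25, 186,483, 970 ]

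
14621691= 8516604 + 6105087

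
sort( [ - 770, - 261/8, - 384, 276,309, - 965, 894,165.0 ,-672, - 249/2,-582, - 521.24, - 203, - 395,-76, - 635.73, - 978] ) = [ - 978, - 965, - 770, - 672, - 635.73, - 582, - 521.24, - 395, - 384,  -  203, - 249/2, - 76 , - 261/8, 165.0, 276, 309,894] 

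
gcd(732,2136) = 12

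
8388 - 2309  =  6079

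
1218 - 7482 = -6264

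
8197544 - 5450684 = 2746860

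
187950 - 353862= - 165912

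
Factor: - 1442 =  - 2^1 * 7^1*103^1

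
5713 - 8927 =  - 3214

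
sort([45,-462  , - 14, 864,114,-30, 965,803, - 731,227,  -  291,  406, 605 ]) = [ - 731, - 462, - 291, - 30, - 14,45,114,227, 406, 605,803 , 864,965] 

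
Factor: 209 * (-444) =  - 2^2* 3^1 * 11^1*19^1*37^1  =  - 92796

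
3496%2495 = 1001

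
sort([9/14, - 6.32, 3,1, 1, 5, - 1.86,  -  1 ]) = [-6.32, - 1.86, - 1, 9/14, 1, 1, 3, 5]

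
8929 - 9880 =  - 951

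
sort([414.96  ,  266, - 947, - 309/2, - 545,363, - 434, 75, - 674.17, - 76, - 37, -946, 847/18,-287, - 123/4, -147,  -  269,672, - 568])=[-947, - 946, - 674.17, - 568, - 545, - 434, - 287, - 269 ,-309/2, - 147, - 76, - 37, - 123/4,847/18 , 75,266, 363, 414.96,672 ] 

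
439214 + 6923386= 7362600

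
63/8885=63/8885 = 0.01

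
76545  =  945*81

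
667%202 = 61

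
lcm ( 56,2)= 56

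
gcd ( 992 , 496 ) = 496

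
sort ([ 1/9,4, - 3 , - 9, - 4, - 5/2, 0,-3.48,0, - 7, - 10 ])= [  -  10, - 9, - 7, - 4 , - 3.48, - 3, - 5/2, 0,  0, 1/9, 4]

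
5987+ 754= 6741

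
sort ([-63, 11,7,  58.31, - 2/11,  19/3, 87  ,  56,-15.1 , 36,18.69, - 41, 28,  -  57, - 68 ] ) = [ - 68, - 63,-57,  -  41,  -  15.1, - 2/11,19/3, 7,11, 18.69, 28, 36,56, 58.31, 87 ]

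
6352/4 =1588 = 1588.00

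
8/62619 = 8/62619 = 0.00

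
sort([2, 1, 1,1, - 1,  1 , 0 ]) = [ - 1, 0,1,1,1 , 1,  2]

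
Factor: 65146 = 2^1*32573^1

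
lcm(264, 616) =1848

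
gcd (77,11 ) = 11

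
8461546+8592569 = 17054115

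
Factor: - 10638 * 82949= - 882411462 = - 2^1*3^3 * 109^1* 197^1 * 761^1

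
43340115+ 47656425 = 90996540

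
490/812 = 35/58 = 0.60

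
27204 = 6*4534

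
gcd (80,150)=10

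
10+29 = 39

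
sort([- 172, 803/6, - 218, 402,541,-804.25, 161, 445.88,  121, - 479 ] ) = [-804.25, - 479, - 218, - 172 , 121,803/6 , 161,402,445.88 , 541]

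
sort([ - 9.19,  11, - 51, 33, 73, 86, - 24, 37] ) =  [ - 51, - 24, - 9.19, 11, 33, 37,  73,86] 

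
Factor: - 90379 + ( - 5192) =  - 95571 = - 3^2*7^1* 37^1*41^1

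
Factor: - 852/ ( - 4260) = 5^( - 1) = 1/5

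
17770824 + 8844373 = 26615197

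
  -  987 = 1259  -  2246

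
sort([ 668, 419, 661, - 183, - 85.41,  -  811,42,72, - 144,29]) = [ - 811, - 183, - 144,-85.41, 29,42,72, 419,661, 668] 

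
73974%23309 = 4047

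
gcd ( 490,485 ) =5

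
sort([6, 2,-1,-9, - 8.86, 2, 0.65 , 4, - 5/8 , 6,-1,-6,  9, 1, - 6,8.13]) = [ - 9, - 8.86, - 6, - 6, - 1, - 1, - 5/8, 0.65,1, 2,2,4,6, 6, 8.13, 9 ] 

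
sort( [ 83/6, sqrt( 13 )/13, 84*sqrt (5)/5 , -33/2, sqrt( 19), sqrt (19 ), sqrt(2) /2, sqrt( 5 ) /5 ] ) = [ - 33/2,sqrt( 13 ) /13, sqrt( 5 ) /5,sqrt(2 )/2, sqrt( 19 ) , sqrt (19 ), 83/6, 84*sqrt (5) /5 ] 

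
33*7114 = 234762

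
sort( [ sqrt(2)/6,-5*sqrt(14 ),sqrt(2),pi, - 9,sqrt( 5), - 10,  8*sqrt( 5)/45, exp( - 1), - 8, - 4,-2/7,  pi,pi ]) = [ - 5*sqrt(14 ), - 10, - 9, -8,-4,-2/7,  sqrt (2)/6,exp(  -  1) , 8*sqrt(5 ) /45,sqrt(2),sqrt( 5),  pi,pi, pi]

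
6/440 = 3/220 =0.01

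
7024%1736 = 80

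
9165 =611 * 15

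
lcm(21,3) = 21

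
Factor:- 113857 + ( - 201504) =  - 315361^1 = -315361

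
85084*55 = 4679620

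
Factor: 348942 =2^1*3^1*11^1*17^1 * 311^1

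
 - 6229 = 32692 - 38921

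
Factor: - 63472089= - 3^1*283^1* 74761^1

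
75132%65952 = 9180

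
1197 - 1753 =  - 556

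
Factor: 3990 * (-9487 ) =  - 2^1*3^1*5^1*7^1 * 19^1*53^1*179^1 = - 37853130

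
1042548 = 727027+315521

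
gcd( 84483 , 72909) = 9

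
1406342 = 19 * 74018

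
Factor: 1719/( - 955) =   -  3^2*5^( - 1)= - 9/5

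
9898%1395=133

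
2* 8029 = 16058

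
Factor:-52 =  - 2^2*13^1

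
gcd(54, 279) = 9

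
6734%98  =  70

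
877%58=7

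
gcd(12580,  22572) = 4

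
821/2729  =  821/2729 = 0.30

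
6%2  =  0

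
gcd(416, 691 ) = 1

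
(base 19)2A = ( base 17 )2E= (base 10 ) 48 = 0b110000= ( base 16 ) 30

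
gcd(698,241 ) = 1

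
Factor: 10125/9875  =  3^4*79^( - 1 )  =  81/79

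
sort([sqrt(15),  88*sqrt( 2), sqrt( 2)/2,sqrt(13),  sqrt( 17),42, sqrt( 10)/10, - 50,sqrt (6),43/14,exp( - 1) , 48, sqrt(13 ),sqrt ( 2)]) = [ - 50, sqrt( 10)/10, exp( - 1), sqrt(2)/2 , sqrt(2),sqrt(6 ),43/14, sqrt( 13), sqrt( 13), sqrt( 15),sqrt(17),42, 48 , 88 * sqrt ( 2)]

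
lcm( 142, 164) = 11644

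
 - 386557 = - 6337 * 61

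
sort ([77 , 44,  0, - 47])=[ - 47 , 0,44, 77] 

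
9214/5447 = 9214/5447 = 1.69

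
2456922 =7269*338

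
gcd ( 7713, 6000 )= 3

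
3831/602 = 3831/602 = 6.36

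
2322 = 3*774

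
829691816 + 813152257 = 1642844073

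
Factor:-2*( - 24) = 2^4*3^1 = 48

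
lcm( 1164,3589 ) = 43068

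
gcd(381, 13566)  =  3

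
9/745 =9/745 = 0.01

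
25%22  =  3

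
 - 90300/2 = - 45150 = -45150.00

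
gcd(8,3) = 1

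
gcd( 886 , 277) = 1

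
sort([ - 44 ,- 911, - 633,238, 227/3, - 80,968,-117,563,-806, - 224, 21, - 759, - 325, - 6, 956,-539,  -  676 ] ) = [ - 911, - 806,-759, - 676,- 633, - 539, - 325,-224, - 117, - 80, - 44, - 6, 21,227/3,238,563, 956,968] 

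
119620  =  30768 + 88852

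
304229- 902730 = -598501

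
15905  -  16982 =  - 1077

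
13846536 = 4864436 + 8982100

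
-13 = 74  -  87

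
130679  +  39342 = 170021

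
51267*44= 2255748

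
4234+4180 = 8414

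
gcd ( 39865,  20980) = 5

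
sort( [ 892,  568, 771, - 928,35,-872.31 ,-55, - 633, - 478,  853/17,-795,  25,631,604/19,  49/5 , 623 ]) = [ - 928,  -  872.31, - 795, - 633, - 478, - 55,  49/5, 25,604/19,35 , 853/17, 568,  623,631,771,892]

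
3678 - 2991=687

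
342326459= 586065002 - 243738543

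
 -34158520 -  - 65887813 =31729293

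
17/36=17/36= 0.47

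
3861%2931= 930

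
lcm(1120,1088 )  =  38080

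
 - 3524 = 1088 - 4612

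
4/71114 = 2/35557 = 0.00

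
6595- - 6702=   13297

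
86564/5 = 86564/5 = 17312.80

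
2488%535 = 348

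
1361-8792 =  - 7431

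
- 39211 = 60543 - 99754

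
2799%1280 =239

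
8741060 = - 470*( - 18598)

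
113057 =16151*7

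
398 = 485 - 87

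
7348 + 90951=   98299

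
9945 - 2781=7164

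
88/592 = 11/74 = 0.15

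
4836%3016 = 1820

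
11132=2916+8216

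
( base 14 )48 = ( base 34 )1u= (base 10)64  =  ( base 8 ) 100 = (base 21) 31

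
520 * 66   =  34320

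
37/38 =37/38=0.97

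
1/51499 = 1/51499 = 0.00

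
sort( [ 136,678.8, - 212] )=[- 212,136 , 678.8] 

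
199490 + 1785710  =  1985200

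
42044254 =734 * 57281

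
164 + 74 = 238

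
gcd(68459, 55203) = 1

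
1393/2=696+1/2 = 696.50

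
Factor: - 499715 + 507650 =3^1*5^1*23^2 = 7935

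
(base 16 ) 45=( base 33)23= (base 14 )4D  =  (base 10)69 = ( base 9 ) 76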